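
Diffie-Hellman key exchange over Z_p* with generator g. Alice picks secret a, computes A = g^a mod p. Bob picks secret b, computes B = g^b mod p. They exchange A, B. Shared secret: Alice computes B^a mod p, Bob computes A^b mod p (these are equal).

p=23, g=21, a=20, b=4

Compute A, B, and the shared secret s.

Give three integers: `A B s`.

A = 21^20 mod 23  (bits of 20 = 10100)
  bit 0 = 1: r = r^2 * 21 mod 23 = 1^2 * 21 = 1*21 = 21
  bit 1 = 0: r = r^2 mod 23 = 21^2 = 4
  bit 2 = 1: r = r^2 * 21 mod 23 = 4^2 * 21 = 16*21 = 14
  bit 3 = 0: r = r^2 mod 23 = 14^2 = 12
  bit 4 = 0: r = r^2 mod 23 = 12^2 = 6
  -> A = 6
B = 21^4 mod 23  (bits of 4 = 100)
  bit 0 = 1: r = r^2 * 21 mod 23 = 1^2 * 21 = 1*21 = 21
  bit 1 = 0: r = r^2 mod 23 = 21^2 = 4
  bit 2 = 0: r = r^2 mod 23 = 4^2 = 16
  -> B = 16
s = B^a = 16^20 mod 23  (bits of 20 = 10100)
  bit 0 = 1: r = r^2 * 16 mod 23 = 1^2 * 16 = 1*16 = 16
  bit 1 = 0: r = r^2 mod 23 = 16^2 = 3
  bit 2 = 1: r = r^2 * 16 mod 23 = 3^2 * 16 = 9*16 = 6
  bit 3 = 0: r = r^2 mod 23 = 6^2 = 13
  bit 4 = 0: r = r^2 mod 23 = 13^2 = 8
  -> s = B^a = 8

Answer: 6 16 8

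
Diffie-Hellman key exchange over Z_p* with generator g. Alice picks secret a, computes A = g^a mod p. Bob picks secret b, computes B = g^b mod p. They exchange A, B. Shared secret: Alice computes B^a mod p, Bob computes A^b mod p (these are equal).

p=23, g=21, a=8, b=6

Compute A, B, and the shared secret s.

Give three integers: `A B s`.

A = 21^8 mod 23  (bits of 8 = 1000)
  bit 0 = 1: r = r^2 * 21 mod 23 = 1^2 * 21 = 1*21 = 21
  bit 1 = 0: r = r^2 mod 23 = 21^2 = 4
  bit 2 = 0: r = r^2 mod 23 = 4^2 = 16
  bit 3 = 0: r = r^2 mod 23 = 16^2 = 3
  -> A = 3
B = 21^6 mod 23  (bits of 6 = 110)
  bit 0 = 1: r = r^2 * 21 mod 23 = 1^2 * 21 = 1*21 = 21
  bit 1 = 1: r = r^2 * 21 mod 23 = 21^2 * 21 = 4*21 = 15
  bit 2 = 0: r = r^2 mod 23 = 15^2 = 18
  -> B = 18
s = B^a = 18^8 mod 23  (bits of 8 = 1000)
  bit 0 = 1: r = r^2 * 18 mod 23 = 1^2 * 18 = 1*18 = 18
  bit 1 = 0: r = r^2 mod 23 = 18^2 = 2
  bit 2 = 0: r = r^2 mod 23 = 2^2 = 4
  bit 3 = 0: r = r^2 mod 23 = 4^2 = 16
  -> s = B^a = 16

Answer: 3 18 16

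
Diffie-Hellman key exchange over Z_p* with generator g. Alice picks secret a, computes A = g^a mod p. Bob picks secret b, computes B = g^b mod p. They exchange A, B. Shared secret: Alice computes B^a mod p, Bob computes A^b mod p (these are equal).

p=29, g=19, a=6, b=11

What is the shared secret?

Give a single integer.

Answer: 6

Derivation:
A = 19^6 mod 29  (bits of 6 = 110)
  bit 0 = 1: r = r^2 * 19 mod 29 = 1^2 * 19 = 1*19 = 19
  bit 1 = 1: r = r^2 * 19 mod 29 = 19^2 * 19 = 13*19 = 15
  bit 2 = 0: r = r^2 mod 29 = 15^2 = 22
  -> A = 22
B = 19^11 mod 29  (bits of 11 = 1011)
  bit 0 = 1: r = r^2 * 19 mod 29 = 1^2 * 19 = 1*19 = 19
  bit 1 = 0: r = r^2 mod 29 = 19^2 = 13
  bit 2 = 1: r = r^2 * 19 mod 29 = 13^2 * 19 = 24*19 = 21
  bit 3 = 1: r = r^2 * 19 mod 29 = 21^2 * 19 = 6*19 = 27
  -> B = 27
s = B^a = 27^6 mod 29  (bits of 6 = 110)
  bit 0 = 1: r = r^2 * 27 mod 29 = 1^2 * 27 = 1*27 = 27
  bit 1 = 1: r = r^2 * 27 mod 29 = 27^2 * 27 = 4*27 = 21
  bit 2 = 0: r = r^2 mod 29 = 21^2 = 6
  -> s = B^a = 6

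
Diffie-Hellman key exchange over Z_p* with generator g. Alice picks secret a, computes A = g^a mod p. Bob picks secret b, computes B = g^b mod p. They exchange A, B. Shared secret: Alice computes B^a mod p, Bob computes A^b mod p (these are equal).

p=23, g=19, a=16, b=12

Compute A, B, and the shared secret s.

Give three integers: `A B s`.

A = 19^16 mod 23  (bits of 16 = 10000)
  bit 0 = 1: r = r^2 * 19 mod 23 = 1^2 * 19 = 1*19 = 19
  bit 1 = 0: r = r^2 mod 23 = 19^2 = 16
  bit 2 = 0: r = r^2 mod 23 = 16^2 = 3
  bit 3 = 0: r = r^2 mod 23 = 3^2 = 9
  bit 4 = 0: r = r^2 mod 23 = 9^2 = 12
  -> A = 12
B = 19^12 mod 23  (bits of 12 = 1100)
  bit 0 = 1: r = r^2 * 19 mod 23 = 1^2 * 19 = 1*19 = 19
  bit 1 = 1: r = r^2 * 19 mod 23 = 19^2 * 19 = 16*19 = 5
  bit 2 = 0: r = r^2 mod 23 = 5^2 = 2
  bit 3 = 0: r = r^2 mod 23 = 2^2 = 4
  -> B = 4
s = B^a = 4^16 mod 23  (bits of 16 = 10000)
  bit 0 = 1: r = r^2 * 4 mod 23 = 1^2 * 4 = 1*4 = 4
  bit 1 = 0: r = r^2 mod 23 = 4^2 = 16
  bit 2 = 0: r = r^2 mod 23 = 16^2 = 3
  bit 3 = 0: r = r^2 mod 23 = 3^2 = 9
  bit 4 = 0: r = r^2 mod 23 = 9^2 = 12
  -> s = B^a = 12

Answer: 12 4 12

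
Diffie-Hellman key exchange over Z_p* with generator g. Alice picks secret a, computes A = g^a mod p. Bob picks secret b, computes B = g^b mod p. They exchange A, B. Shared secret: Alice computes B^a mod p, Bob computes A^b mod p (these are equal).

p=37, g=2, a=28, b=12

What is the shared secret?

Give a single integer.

A = 2^28 mod 37  (bits of 28 = 11100)
  bit 0 = 1: r = r^2 * 2 mod 37 = 1^2 * 2 = 1*2 = 2
  bit 1 = 1: r = r^2 * 2 mod 37 = 2^2 * 2 = 4*2 = 8
  bit 2 = 1: r = r^2 * 2 mod 37 = 8^2 * 2 = 27*2 = 17
  bit 3 = 0: r = r^2 mod 37 = 17^2 = 30
  bit 4 = 0: r = r^2 mod 37 = 30^2 = 12
  -> A = 12
B = 2^12 mod 37  (bits of 12 = 1100)
  bit 0 = 1: r = r^2 * 2 mod 37 = 1^2 * 2 = 1*2 = 2
  bit 1 = 1: r = r^2 * 2 mod 37 = 2^2 * 2 = 4*2 = 8
  bit 2 = 0: r = r^2 mod 37 = 8^2 = 27
  bit 3 = 0: r = r^2 mod 37 = 27^2 = 26
  -> B = 26
s = B^a = 26^28 mod 37  (bits of 28 = 11100)
  bit 0 = 1: r = r^2 * 26 mod 37 = 1^2 * 26 = 1*26 = 26
  bit 1 = 1: r = r^2 * 26 mod 37 = 26^2 * 26 = 10*26 = 1
  bit 2 = 1: r = r^2 * 26 mod 37 = 1^2 * 26 = 1*26 = 26
  bit 3 = 0: r = r^2 mod 37 = 26^2 = 10
  bit 4 = 0: r = r^2 mod 37 = 10^2 = 26
  -> s = B^a = 26

Answer: 26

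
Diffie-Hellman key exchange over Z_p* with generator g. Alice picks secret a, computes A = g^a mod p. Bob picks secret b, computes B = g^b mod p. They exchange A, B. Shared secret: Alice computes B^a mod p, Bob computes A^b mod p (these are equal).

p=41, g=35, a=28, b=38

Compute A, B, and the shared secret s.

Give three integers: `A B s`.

Answer: 31 8 16

Derivation:
A = 35^28 mod 41  (bits of 28 = 11100)
  bit 0 = 1: r = r^2 * 35 mod 41 = 1^2 * 35 = 1*35 = 35
  bit 1 = 1: r = r^2 * 35 mod 41 = 35^2 * 35 = 36*35 = 30
  bit 2 = 1: r = r^2 * 35 mod 41 = 30^2 * 35 = 39*35 = 12
  bit 3 = 0: r = r^2 mod 41 = 12^2 = 21
  bit 4 = 0: r = r^2 mod 41 = 21^2 = 31
  -> A = 31
B = 35^38 mod 41  (bits of 38 = 100110)
  bit 0 = 1: r = r^2 * 35 mod 41 = 1^2 * 35 = 1*35 = 35
  bit 1 = 0: r = r^2 mod 41 = 35^2 = 36
  bit 2 = 0: r = r^2 mod 41 = 36^2 = 25
  bit 3 = 1: r = r^2 * 35 mod 41 = 25^2 * 35 = 10*35 = 22
  bit 4 = 1: r = r^2 * 35 mod 41 = 22^2 * 35 = 33*35 = 7
  bit 5 = 0: r = r^2 mod 41 = 7^2 = 8
  -> B = 8
s = B^a = 8^28 mod 41  (bits of 28 = 11100)
  bit 0 = 1: r = r^2 * 8 mod 41 = 1^2 * 8 = 1*8 = 8
  bit 1 = 1: r = r^2 * 8 mod 41 = 8^2 * 8 = 23*8 = 20
  bit 2 = 1: r = r^2 * 8 mod 41 = 20^2 * 8 = 31*8 = 2
  bit 3 = 0: r = r^2 mod 41 = 2^2 = 4
  bit 4 = 0: r = r^2 mod 41 = 4^2 = 16
  -> s = B^a = 16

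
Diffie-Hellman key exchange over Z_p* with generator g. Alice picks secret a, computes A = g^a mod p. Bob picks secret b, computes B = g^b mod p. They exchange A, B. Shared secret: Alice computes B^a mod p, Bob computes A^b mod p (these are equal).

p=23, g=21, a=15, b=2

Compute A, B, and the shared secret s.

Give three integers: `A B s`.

Answer: 7 4 3

Derivation:
A = 21^15 mod 23  (bits of 15 = 1111)
  bit 0 = 1: r = r^2 * 21 mod 23 = 1^2 * 21 = 1*21 = 21
  bit 1 = 1: r = r^2 * 21 mod 23 = 21^2 * 21 = 4*21 = 15
  bit 2 = 1: r = r^2 * 21 mod 23 = 15^2 * 21 = 18*21 = 10
  bit 3 = 1: r = r^2 * 21 mod 23 = 10^2 * 21 = 8*21 = 7
  -> A = 7
B = 21^2 mod 23  (bits of 2 = 10)
  bit 0 = 1: r = r^2 * 21 mod 23 = 1^2 * 21 = 1*21 = 21
  bit 1 = 0: r = r^2 mod 23 = 21^2 = 4
  -> B = 4
s = B^a = 4^15 mod 23  (bits of 15 = 1111)
  bit 0 = 1: r = r^2 * 4 mod 23 = 1^2 * 4 = 1*4 = 4
  bit 1 = 1: r = r^2 * 4 mod 23 = 4^2 * 4 = 16*4 = 18
  bit 2 = 1: r = r^2 * 4 mod 23 = 18^2 * 4 = 2*4 = 8
  bit 3 = 1: r = r^2 * 4 mod 23 = 8^2 * 4 = 18*4 = 3
  -> s = B^a = 3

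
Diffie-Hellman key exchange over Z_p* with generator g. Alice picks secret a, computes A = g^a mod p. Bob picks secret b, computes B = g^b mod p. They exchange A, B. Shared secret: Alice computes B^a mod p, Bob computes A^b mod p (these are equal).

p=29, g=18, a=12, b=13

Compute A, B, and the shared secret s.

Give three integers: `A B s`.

Answer: 23 8 24

Derivation:
A = 18^12 mod 29  (bits of 12 = 1100)
  bit 0 = 1: r = r^2 * 18 mod 29 = 1^2 * 18 = 1*18 = 18
  bit 1 = 1: r = r^2 * 18 mod 29 = 18^2 * 18 = 5*18 = 3
  bit 2 = 0: r = r^2 mod 29 = 3^2 = 9
  bit 3 = 0: r = r^2 mod 29 = 9^2 = 23
  -> A = 23
B = 18^13 mod 29  (bits of 13 = 1101)
  bit 0 = 1: r = r^2 * 18 mod 29 = 1^2 * 18 = 1*18 = 18
  bit 1 = 1: r = r^2 * 18 mod 29 = 18^2 * 18 = 5*18 = 3
  bit 2 = 0: r = r^2 mod 29 = 3^2 = 9
  bit 3 = 1: r = r^2 * 18 mod 29 = 9^2 * 18 = 23*18 = 8
  -> B = 8
s = B^a = 8^12 mod 29  (bits of 12 = 1100)
  bit 0 = 1: r = r^2 * 8 mod 29 = 1^2 * 8 = 1*8 = 8
  bit 1 = 1: r = r^2 * 8 mod 29 = 8^2 * 8 = 6*8 = 19
  bit 2 = 0: r = r^2 mod 29 = 19^2 = 13
  bit 3 = 0: r = r^2 mod 29 = 13^2 = 24
  -> s = B^a = 24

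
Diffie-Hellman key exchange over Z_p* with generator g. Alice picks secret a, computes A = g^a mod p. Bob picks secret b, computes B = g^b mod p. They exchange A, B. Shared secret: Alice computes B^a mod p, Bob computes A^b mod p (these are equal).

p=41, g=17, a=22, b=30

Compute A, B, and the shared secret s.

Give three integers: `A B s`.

A = 17^22 mod 41  (bits of 22 = 10110)
  bit 0 = 1: r = r^2 * 17 mod 41 = 1^2 * 17 = 1*17 = 17
  bit 1 = 0: r = r^2 mod 41 = 17^2 = 2
  bit 2 = 1: r = r^2 * 17 mod 41 = 2^2 * 17 = 4*17 = 27
  bit 3 = 1: r = r^2 * 17 mod 41 = 27^2 * 17 = 32*17 = 11
  bit 4 = 0: r = r^2 mod 41 = 11^2 = 39
  -> A = 39
B = 17^30 mod 41  (bits of 30 = 11110)
  bit 0 = 1: r = r^2 * 17 mod 41 = 1^2 * 17 = 1*17 = 17
  bit 1 = 1: r = r^2 * 17 mod 41 = 17^2 * 17 = 2*17 = 34
  bit 2 = 1: r = r^2 * 17 mod 41 = 34^2 * 17 = 8*17 = 13
  bit 3 = 1: r = r^2 * 17 mod 41 = 13^2 * 17 = 5*17 = 3
  bit 4 = 0: r = r^2 mod 41 = 3^2 = 9
  -> B = 9
s = B^a = 9^22 mod 41  (bits of 22 = 10110)
  bit 0 = 1: r = r^2 * 9 mod 41 = 1^2 * 9 = 1*9 = 9
  bit 1 = 0: r = r^2 mod 41 = 9^2 = 40
  bit 2 = 1: r = r^2 * 9 mod 41 = 40^2 * 9 = 1*9 = 9
  bit 3 = 1: r = r^2 * 9 mod 41 = 9^2 * 9 = 40*9 = 32
  bit 4 = 0: r = r^2 mod 41 = 32^2 = 40
  -> s = B^a = 40

Answer: 39 9 40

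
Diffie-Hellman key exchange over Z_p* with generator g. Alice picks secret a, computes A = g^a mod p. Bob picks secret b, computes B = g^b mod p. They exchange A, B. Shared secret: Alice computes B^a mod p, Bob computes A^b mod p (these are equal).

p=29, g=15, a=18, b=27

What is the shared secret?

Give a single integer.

Answer: 13

Derivation:
A = 15^18 mod 29  (bits of 18 = 10010)
  bit 0 = 1: r = r^2 * 15 mod 29 = 1^2 * 15 = 1*15 = 15
  bit 1 = 0: r = r^2 mod 29 = 15^2 = 22
  bit 2 = 0: r = r^2 mod 29 = 22^2 = 20
  bit 3 = 1: r = r^2 * 15 mod 29 = 20^2 * 15 = 23*15 = 26
  bit 4 = 0: r = r^2 mod 29 = 26^2 = 9
  -> A = 9
B = 15^27 mod 29  (bits of 27 = 11011)
  bit 0 = 1: r = r^2 * 15 mod 29 = 1^2 * 15 = 1*15 = 15
  bit 1 = 1: r = r^2 * 15 mod 29 = 15^2 * 15 = 22*15 = 11
  bit 2 = 0: r = r^2 mod 29 = 11^2 = 5
  bit 3 = 1: r = r^2 * 15 mod 29 = 5^2 * 15 = 25*15 = 27
  bit 4 = 1: r = r^2 * 15 mod 29 = 27^2 * 15 = 4*15 = 2
  -> B = 2
s = B^a = 2^18 mod 29  (bits of 18 = 10010)
  bit 0 = 1: r = r^2 * 2 mod 29 = 1^2 * 2 = 1*2 = 2
  bit 1 = 0: r = r^2 mod 29 = 2^2 = 4
  bit 2 = 0: r = r^2 mod 29 = 4^2 = 16
  bit 3 = 1: r = r^2 * 2 mod 29 = 16^2 * 2 = 24*2 = 19
  bit 4 = 0: r = r^2 mod 29 = 19^2 = 13
  -> s = B^a = 13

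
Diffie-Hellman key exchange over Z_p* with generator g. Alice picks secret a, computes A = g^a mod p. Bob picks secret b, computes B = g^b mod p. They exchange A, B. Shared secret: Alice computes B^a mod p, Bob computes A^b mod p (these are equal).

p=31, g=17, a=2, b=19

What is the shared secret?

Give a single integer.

A = 17^2 mod 31  (bits of 2 = 10)
  bit 0 = 1: r = r^2 * 17 mod 31 = 1^2 * 17 = 1*17 = 17
  bit 1 = 0: r = r^2 mod 31 = 17^2 = 10
  -> A = 10
B = 17^19 mod 31  (bits of 19 = 10011)
  bit 0 = 1: r = r^2 * 17 mod 31 = 1^2 * 17 = 1*17 = 17
  bit 1 = 0: r = r^2 mod 31 = 17^2 = 10
  bit 2 = 0: r = r^2 mod 31 = 10^2 = 7
  bit 3 = 1: r = r^2 * 17 mod 31 = 7^2 * 17 = 18*17 = 27
  bit 4 = 1: r = r^2 * 17 mod 31 = 27^2 * 17 = 16*17 = 24
  -> B = 24
s = B^a = 24^2 mod 31  (bits of 2 = 10)
  bit 0 = 1: r = r^2 * 24 mod 31 = 1^2 * 24 = 1*24 = 24
  bit 1 = 0: r = r^2 mod 31 = 24^2 = 18
  -> s = B^a = 18

Answer: 18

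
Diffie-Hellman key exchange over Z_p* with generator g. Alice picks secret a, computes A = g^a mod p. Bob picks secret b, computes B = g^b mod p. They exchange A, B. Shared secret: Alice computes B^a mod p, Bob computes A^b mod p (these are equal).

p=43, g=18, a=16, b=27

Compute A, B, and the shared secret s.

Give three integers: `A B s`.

Answer: 9 2 4

Derivation:
A = 18^16 mod 43  (bits of 16 = 10000)
  bit 0 = 1: r = r^2 * 18 mod 43 = 1^2 * 18 = 1*18 = 18
  bit 1 = 0: r = r^2 mod 43 = 18^2 = 23
  bit 2 = 0: r = r^2 mod 43 = 23^2 = 13
  bit 3 = 0: r = r^2 mod 43 = 13^2 = 40
  bit 4 = 0: r = r^2 mod 43 = 40^2 = 9
  -> A = 9
B = 18^27 mod 43  (bits of 27 = 11011)
  bit 0 = 1: r = r^2 * 18 mod 43 = 1^2 * 18 = 1*18 = 18
  bit 1 = 1: r = r^2 * 18 mod 43 = 18^2 * 18 = 23*18 = 27
  bit 2 = 0: r = r^2 mod 43 = 27^2 = 41
  bit 3 = 1: r = r^2 * 18 mod 43 = 41^2 * 18 = 4*18 = 29
  bit 4 = 1: r = r^2 * 18 mod 43 = 29^2 * 18 = 24*18 = 2
  -> B = 2
s = B^a = 2^16 mod 43  (bits of 16 = 10000)
  bit 0 = 1: r = r^2 * 2 mod 43 = 1^2 * 2 = 1*2 = 2
  bit 1 = 0: r = r^2 mod 43 = 2^2 = 4
  bit 2 = 0: r = r^2 mod 43 = 4^2 = 16
  bit 3 = 0: r = r^2 mod 43 = 16^2 = 41
  bit 4 = 0: r = r^2 mod 43 = 41^2 = 4
  -> s = B^a = 4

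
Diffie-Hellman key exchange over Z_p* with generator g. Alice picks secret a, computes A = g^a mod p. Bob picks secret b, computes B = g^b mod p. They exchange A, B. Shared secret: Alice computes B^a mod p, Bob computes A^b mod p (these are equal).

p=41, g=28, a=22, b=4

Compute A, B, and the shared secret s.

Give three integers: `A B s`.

A = 28^22 mod 41  (bits of 22 = 10110)
  bit 0 = 1: r = r^2 * 28 mod 41 = 1^2 * 28 = 1*28 = 28
  bit 1 = 0: r = r^2 mod 41 = 28^2 = 5
  bit 2 = 1: r = r^2 * 28 mod 41 = 5^2 * 28 = 25*28 = 3
  bit 3 = 1: r = r^2 * 28 mod 41 = 3^2 * 28 = 9*28 = 6
  bit 4 = 0: r = r^2 mod 41 = 6^2 = 36
  -> A = 36
B = 28^4 mod 41  (bits of 4 = 100)
  bit 0 = 1: r = r^2 * 28 mod 41 = 1^2 * 28 = 1*28 = 28
  bit 1 = 0: r = r^2 mod 41 = 28^2 = 5
  bit 2 = 0: r = r^2 mod 41 = 5^2 = 25
  -> B = 25
s = B^a = 25^22 mod 41  (bits of 22 = 10110)
  bit 0 = 1: r = r^2 * 25 mod 41 = 1^2 * 25 = 1*25 = 25
  bit 1 = 0: r = r^2 mod 41 = 25^2 = 10
  bit 2 = 1: r = r^2 * 25 mod 41 = 10^2 * 25 = 18*25 = 40
  bit 3 = 1: r = r^2 * 25 mod 41 = 40^2 * 25 = 1*25 = 25
  bit 4 = 0: r = r^2 mod 41 = 25^2 = 10
  -> s = B^a = 10

Answer: 36 25 10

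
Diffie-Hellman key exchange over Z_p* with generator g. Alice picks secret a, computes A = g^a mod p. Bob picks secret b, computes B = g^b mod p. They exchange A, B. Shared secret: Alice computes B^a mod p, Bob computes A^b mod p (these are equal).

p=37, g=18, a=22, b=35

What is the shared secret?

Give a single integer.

Answer: 21

Derivation:
A = 18^22 mod 37  (bits of 22 = 10110)
  bit 0 = 1: r = r^2 * 18 mod 37 = 1^2 * 18 = 1*18 = 18
  bit 1 = 0: r = r^2 mod 37 = 18^2 = 28
  bit 2 = 1: r = r^2 * 18 mod 37 = 28^2 * 18 = 7*18 = 15
  bit 3 = 1: r = r^2 * 18 mod 37 = 15^2 * 18 = 3*18 = 17
  bit 4 = 0: r = r^2 mod 37 = 17^2 = 30
  -> A = 30
B = 18^35 mod 37  (bits of 35 = 100011)
  bit 0 = 1: r = r^2 * 18 mod 37 = 1^2 * 18 = 1*18 = 18
  bit 1 = 0: r = r^2 mod 37 = 18^2 = 28
  bit 2 = 0: r = r^2 mod 37 = 28^2 = 7
  bit 3 = 0: r = r^2 mod 37 = 7^2 = 12
  bit 4 = 1: r = r^2 * 18 mod 37 = 12^2 * 18 = 33*18 = 2
  bit 5 = 1: r = r^2 * 18 mod 37 = 2^2 * 18 = 4*18 = 35
  -> B = 35
s = B^a = 35^22 mod 37  (bits of 22 = 10110)
  bit 0 = 1: r = r^2 * 35 mod 37 = 1^2 * 35 = 1*35 = 35
  bit 1 = 0: r = r^2 mod 37 = 35^2 = 4
  bit 2 = 1: r = r^2 * 35 mod 37 = 4^2 * 35 = 16*35 = 5
  bit 3 = 1: r = r^2 * 35 mod 37 = 5^2 * 35 = 25*35 = 24
  bit 4 = 0: r = r^2 mod 37 = 24^2 = 21
  -> s = B^a = 21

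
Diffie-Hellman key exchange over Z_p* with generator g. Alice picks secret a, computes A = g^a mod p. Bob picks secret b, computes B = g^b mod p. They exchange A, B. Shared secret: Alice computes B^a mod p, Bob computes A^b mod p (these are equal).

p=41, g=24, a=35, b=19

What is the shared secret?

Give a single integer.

Answer: 27

Derivation:
A = 24^35 mod 41  (bits of 35 = 100011)
  bit 0 = 1: r = r^2 * 24 mod 41 = 1^2 * 24 = 1*24 = 24
  bit 1 = 0: r = r^2 mod 41 = 24^2 = 2
  bit 2 = 0: r = r^2 mod 41 = 2^2 = 4
  bit 3 = 0: r = r^2 mod 41 = 4^2 = 16
  bit 4 = 1: r = r^2 * 24 mod 41 = 16^2 * 24 = 10*24 = 35
  bit 5 = 1: r = r^2 * 24 mod 41 = 35^2 * 24 = 36*24 = 3
  -> A = 3
B = 24^19 mod 41  (bits of 19 = 10011)
  bit 0 = 1: r = r^2 * 24 mod 41 = 1^2 * 24 = 1*24 = 24
  bit 1 = 0: r = r^2 mod 41 = 24^2 = 2
  bit 2 = 0: r = r^2 mod 41 = 2^2 = 4
  bit 3 = 1: r = r^2 * 24 mod 41 = 4^2 * 24 = 16*24 = 15
  bit 4 = 1: r = r^2 * 24 mod 41 = 15^2 * 24 = 20*24 = 29
  -> B = 29
s = B^a = 29^35 mod 41  (bits of 35 = 100011)
  bit 0 = 1: r = r^2 * 29 mod 41 = 1^2 * 29 = 1*29 = 29
  bit 1 = 0: r = r^2 mod 41 = 29^2 = 21
  bit 2 = 0: r = r^2 mod 41 = 21^2 = 31
  bit 3 = 0: r = r^2 mod 41 = 31^2 = 18
  bit 4 = 1: r = r^2 * 29 mod 41 = 18^2 * 29 = 37*29 = 7
  bit 5 = 1: r = r^2 * 29 mod 41 = 7^2 * 29 = 8*29 = 27
  -> s = B^a = 27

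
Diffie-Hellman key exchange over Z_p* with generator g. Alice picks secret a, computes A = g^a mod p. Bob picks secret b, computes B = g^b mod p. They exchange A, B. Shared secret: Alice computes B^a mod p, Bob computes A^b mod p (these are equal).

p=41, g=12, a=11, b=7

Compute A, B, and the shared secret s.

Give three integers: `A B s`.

Answer: 26 22 7

Derivation:
A = 12^11 mod 41  (bits of 11 = 1011)
  bit 0 = 1: r = r^2 * 12 mod 41 = 1^2 * 12 = 1*12 = 12
  bit 1 = 0: r = r^2 mod 41 = 12^2 = 21
  bit 2 = 1: r = r^2 * 12 mod 41 = 21^2 * 12 = 31*12 = 3
  bit 3 = 1: r = r^2 * 12 mod 41 = 3^2 * 12 = 9*12 = 26
  -> A = 26
B = 12^7 mod 41  (bits of 7 = 111)
  bit 0 = 1: r = r^2 * 12 mod 41 = 1^2 * 12 = 1*12 = 12
  bit 1 = 1: r = r^2 * 12 mod 41 = 12^2 * 12 = 21*12 = 6
  bit 2 = 1: r = r^2 * 12 mod 41 = 6^2 * 12 = 36*12 = 22
  -> B = 22
s = B^a = 22^11 mod 41  (bits of 11 = 1011)
  bit 0 = 1: r = r^2 * 22 mod 41 = 1^2 * 22 = 1*22 = 22
  bit 1 = 0: r = r^2 mod 41 = 22^2 = 33
  bit 2 = 1: r = r^2 * 22 mod 41 = 33^2 * 22 = 23*22 = 14
  bit 3 = 1: r = r^2 * 22 mod 41 = 14^2 * 22 = 32*22 = 7
  -> s = B^a = 7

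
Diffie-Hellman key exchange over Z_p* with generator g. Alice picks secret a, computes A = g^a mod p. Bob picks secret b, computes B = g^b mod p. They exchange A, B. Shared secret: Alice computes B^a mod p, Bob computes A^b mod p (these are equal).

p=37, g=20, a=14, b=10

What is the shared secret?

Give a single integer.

A = 20^14 mod 37  (bits of 14 = 1110)
  bit 0 = 1: r = r^2 * 20 mod 37 = 1^2 * 20 = 1*20 = 20
  bit 1 = 1: r = r^2 * 20 mod 37 = 20^2 * 20 = 30*20 = 8
  bit 2 = 1: r = r^2 * 20 mod 37 = 8^2 * 20 = 27*20 = 22
  bit 3 = 0: r = r^2 mod 37 = 22^2 = 3
  -> A = 3
B = 20^10 mod 37  (bits of 10 = 1010)
  bit 0 = 1: r = r^2 * 20 mod 37 = 1^2 * 20 = 1*20 = 20
  bit 1 = 0: r = r^2 mod 37 = 20^2 = 30
  bit 2 = 1: r = r^2 * 20 mod 37 = 30^2 * 20 = 12*20 = 18
  bit 3 = 0: r = r^2 mod 37 = 18^2 = 28
  -> B = 28
s = B^a = 28^14 mod 37  (bits of 14 = 1110)
  bit 0 = 1: r = r^2 * 28 mod 37 = 1^2 * 28 = 1*28 = 28
  bit 1 = 1: r = r^2 * 28 mod 37 = 28^2 * 28 = 7*28 = 11
  bit 2 = 1: r = r^2 * 28 mod 37 = 11^2 * 28 = 10*28 = 21
  bit 3 = 0: r = r^2 mod 37 = 21^2 = 34
  -> s = B^a = 34

Answer: 34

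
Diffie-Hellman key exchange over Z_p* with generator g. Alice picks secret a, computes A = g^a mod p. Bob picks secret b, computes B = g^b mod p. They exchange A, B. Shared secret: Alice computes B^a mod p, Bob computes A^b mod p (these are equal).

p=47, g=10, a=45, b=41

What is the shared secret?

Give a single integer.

Answer: 31

Derivation:
A = 10^45 mod 47  (bits of 45 = 101101)
  bit 0 = 1: r = r^2 * 10 mod 47 = 1^2 * 10 = 1*10 = 10
  bit 1 = 0: r = r^2 mod 47 = 10^2 = 6
  bit 2 = 1: r = r^2 * 10 mod 47 = 6^2 * 10 = 36*10 = 31
  bit 3 = 1: r = r^2 * 10 mod 47 = 31^2 * 10 = 21*10 = 22
  bit 4 = 0: r = r^2 mod 47 = 22^2 = 14
  bit 5 = 1: r = r^2 * 10 mod 47 = 14^2 * 10 = 8*10 = 33
  -> A = 33
B = 10^41 mod 47  (bits of 41 = 101001)
  bit 0 = 1: r = r^2 * 10 mod 47 = 1^2 * 10 = 1*10 = 10
  bit 1 = 0: r = r^2 mod 47 = 10^2 = 6
  bit 2 = 1: r = r^2 * 10 mod 47 = 6^2 * 10 = 36*10 = 31
  bit 3 = 0: r = r^2 mod 47 = 31^2 = 21
  bit 4 = 0: r = r^2 mod 47 = 21^2 = 18
  bit 5 = 1: r = r^2 * 10 mod 47 = 18^2 * 10 = 42*10 = 44
  -> B = 44
s = B^a = 44^45 mod 47  (bits of 45 = 101101)
  bit 0 = 1: r = r^2 * 44 mod 47 = 1^2 * 44 = 1*44 = 44
  bit 1 = 0: r = r^2 mod 47 = 44^2 = 9
  bit 2 = 1: r = r^2 * 44 mod 47 = 9^2 * 44 = 34*44 = 39
  bit 3 = 1: r = r^2 * 44 mod 47 = 39^2 * 44 = 17*44 = 43
  bit 4 = 0: r = r^2 mod 47 = 43^2 = 16
  bit 5 = 1: r = r^2 * 44 mod 47 = 16^2 * 44 = 21*44 = 31
  -> s = B^a = 31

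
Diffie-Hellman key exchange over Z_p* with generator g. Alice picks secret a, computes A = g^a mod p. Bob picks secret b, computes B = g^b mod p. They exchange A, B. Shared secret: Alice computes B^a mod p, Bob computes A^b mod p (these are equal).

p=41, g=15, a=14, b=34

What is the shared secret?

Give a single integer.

Answer: 4

Derivation:
A = 15^14 mod 41  (bits of 14 = 1110)
  bit 0 = 1: r = r^2 * 15 mod 41 = 1^2 * 15 = 1*15 = 15
  bit 1 = 1: r = r^2 * 15 mod 41 = 15^2 * 15 = 20*15 = 13
  bit 2 = 1: r = r^2 * 15 mod 41 = 13^2 * 15 = 5*15 = 34
  bit 3 = 0: r = r^2 mod 41 = 34^2 = 8
  -> A = 8
B = 15^34 mod 41  (bits of 34 = 100010)
  bit 0 = 1: r = r^2 * 15 mod 41 = 1^2 * 15 = 1*15 = 15
  bit 1 = 0: r = r^2 mod 41 = 15^2 = 20
  bit 2 = 0: r = r^2 mod 41 = 20^2 = 31
  bit 3 = 0: r = r^2 mod 41 = 31^2 = 18
  bit 4 = 1: r = r^2 * 15 mod 41 = 18^2 * 15 = 37*15 = 22
  bit 5 = 0: r = r^2 mod 41 = 22^2 = 33
  -> B = 33
s = B^a = 33^14 mod 41  (bits of 14 = 1110)
  bit 0 = 1: r = r^2 * 33 mod 41 = 1^2 * 33 = 1*33 = 33
  bit 1 = 1: r = r^2 * 33 mod 41 = 33^2 * 33 = 23*33 = 21
  bit 2 = 1: r = r^2 * 33 mod 41 = 21^2 * 33 = 31*33 = 39
  bit 3 = 0: r = r^2 mod 41 = 39^2 = 4
  -> s = B^a = 4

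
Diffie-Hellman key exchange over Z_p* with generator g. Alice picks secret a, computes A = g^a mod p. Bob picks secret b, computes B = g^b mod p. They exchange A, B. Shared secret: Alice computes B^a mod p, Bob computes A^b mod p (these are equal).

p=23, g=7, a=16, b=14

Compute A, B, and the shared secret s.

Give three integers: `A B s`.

Answer: 6 2 9

Derivation:
A = 7^16 mod 23  (bits of 16 = 10000)
  bit 0 = 1: r = r^2 * 7 mod 23 = 1^2 * 7 = 1*7 = 7
  bit 1 = 0: r = r^2 mod 23 = 7^2 = 3
  bit 2 = 0: r = r^2 mod 23 = 3^2 = 9
  bit 3 = 0: r = r^2 mod 23 = 9^2 = 12
  bit 4 = 0: r = r^2 mod 23 = 12^2 = 6
  -> A = 6
B = 7^14 mod 23  (bits of 14 = 1110)
  bit 0 = 1: r = r^2 * 7 mod 23 = 1^2 * 7 = 1*7 = 7
  bit 1 = 1: r = r^2 * 7 mod 23 = 7^2 * 7 = 3*7 = 21
  bit 2 = 1: r = r^2 * 7 mod 23 = 21^2 * 7 = 4*7 = 5
  bit 3 = 0: r = r^2 mod 23 = 5^2 = 2
  -> B = 2
s = B^a = 2^16 mod 23  (bits of 16 = 10000)
  bit 0 = 1: r = r^2 * 2 mod 23 = 1^2 * 2 = 1*2 = 2
  bit 1 = 0: r = r^2 mod 23 = 2^2 = 4
  bit 2 = 0: r = r^2 mod 23 = 4^2 = 16
  bit 3 = 0: r = r^2 mod 23 = 16^2 = 3
  bit 4 = 0: r = r^2 mod 23 = 3^2 = 9
  -> s = B^a = 9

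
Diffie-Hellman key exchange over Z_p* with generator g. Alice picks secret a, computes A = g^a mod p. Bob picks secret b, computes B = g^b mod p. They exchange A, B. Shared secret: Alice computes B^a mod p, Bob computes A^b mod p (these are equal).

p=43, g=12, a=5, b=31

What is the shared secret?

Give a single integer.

Answer: 29

Derivation:
A = 12^5 mod 43  (bits of 5 = 101)
  bit 0 = 1: r = r^2 * 12 mod 43 = 1^2 * 12 = 1*12 = 12
  bit 1 = 0: r = r^2 mod 43 = 12^2 = 15
  bit 2 = 1: r = r^2 * 12 mod 43 = 15^2 * 12 = 10*12 = 34
  -> A = 34
B = 12^31 mod 43  (bits of 31 = 11111)
  bit 0 = 1: r = r^2 * 12 mod 43 = 1^2 * 12 = 1*12 = 12
  bit 1 = 1: r = r^2 * 12 mod 43 = 12^2 * 12 = 15*12 = 8
  bit 2 = 1: r = r^2 * 12 mod 43 = 8^2 * 12 = 21*12 = 37
  bit 3 = 1: r = r^2 * 12 mod 43 = 37^2 * 12 = 36*12 = 2
  bit 4 = 1: r = r^2 * 12 mod 43 = 2^2 * 12 = 4*12 = 5
  -> B = 5
s = B^a = 5^5 mod 43  (bits of 5 = 101)
  bit 0 = 1: r = r^2 * 5 mod 43 = 1^2 * 5 = 1*5 = 5
  bit 1 = 0: r = r^2 mod 43 = 5^2 = 25
  bit 2 = 1: r = r^2 * 5 mod 43 = 25^2 * 5 = 23*5 = 29
  -> s = B^a = 29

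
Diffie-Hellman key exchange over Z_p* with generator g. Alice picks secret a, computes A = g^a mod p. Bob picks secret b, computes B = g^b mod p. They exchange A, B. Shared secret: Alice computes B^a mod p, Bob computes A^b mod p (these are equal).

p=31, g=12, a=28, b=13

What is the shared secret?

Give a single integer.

Answer: 28

Derivation:
A = 12^28 mod 31  (bits of 28 = 11100)
  bit 0 = 1: r = r^2 * 12 mod 31 = 1^2 * 12 = 1*12 = 12
  bit 1 = 1: r = r^2 * 12 mod 31 = 12^2 * 12 = 20*12 = 23
  bit 2 = 1: r = r^2 * 12 mod 31 = 23^2 * 12 = 2*12 = 24
  bit 3 = 0: r = r^2 mod 31 = 24^2 = 18
  bit 4 = 0: r = r^2 mod 31 = 18^2 = 14
  -> A = 14
B = 12^13 mod 31  (bits of 13 = 1101)
  bit 0 = 1: r = r^2 * 12 mod 31 = 1^2 * 12 = 1*12 = 12
  bit 1 = 1: r = r^2 * 12 mod 31 = 12^2 * 12 = 20*12 = 23
  bit 2 = 0: r = r^2 mod 31 = 23^2 = 2
  bit 3 = 1: r = r^2 * 12 mod 31 = 2^2 * 12 = 4*12 = 17
  -> B = 17
s = B^a = 17^28 mod 31  (bits of 28 = 11100)
  bit 0 = 1: r = r^2 * 17 mod 31 = 1^2 * 17 = 1*17 = 17
  bit 1 = 1: r = r^2 * 17 mod 31 = 17^2 * 17 = 10*17 = 15
  bit 2 = 1: r = r^2 * 17 mod 31 = 15^2 * 17 = 8*17 = 12
  bit 3 = 0: r = r^2 mod 31 = 12^2 = 20
  bit 4 = 0: r = r^2 mod 31 = 20^2 = 28
  -> s = B^a = 28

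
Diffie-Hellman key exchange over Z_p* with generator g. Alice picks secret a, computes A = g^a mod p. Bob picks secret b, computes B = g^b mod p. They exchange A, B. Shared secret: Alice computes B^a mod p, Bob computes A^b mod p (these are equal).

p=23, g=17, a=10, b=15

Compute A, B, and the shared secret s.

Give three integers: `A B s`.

A = 17^10 mod 23  (bits of 10 = 1010)
  bit 0 = 1: r = r^2 * 17 mod 23 = 1^2 * 17 = 1*17 = 17
  bit 1 = 0: r = r^2 mod 23 = 17^2 = 13
  bit 2 = 1: r = r^2 * 17 mod 23 = 13^2 * 17 = 8*17 = 21
  bit 3 = 0: r = r^2 mod 23 = 21^2 = 4
  -> A = 4
B = 17^15 mod 23  (bits of 15 = 1111)
  bit 0 = 1: r = r^2 * 17 mod 23 = 1^2 * 17 = 1*17 = 17
  bit 1 = 1: r = r^2 * 17 mod 23 = 17^2 * 17 = 13*17 = 14
  bit 2 = 1: r = r^2 * 17 mod 23 = 14^2 * 17 = 12*17 = 20
  bit 3 = 1: r = r^2 * 17 mod 23 = 20^2 * 17 = 9*17 = 15
  -> B = 15
s = B^a = 15^10 mod 23  (bits of 10 = 1010)
  bit 0 = 1: r = r^2 * 15 mod 23 = 1^2 * 15 = 1*15 = 15
  bit 1 = 0: r = r^2 mod 23 = 15^2 = 18
  bit 2 = 1: r = r^2 * 15 mod 23 = 18^2 * 15 = 2*15 = 7
  bit 3 = 0: r = r^2 mod 23 = 7^2 = 3
  -> s = B^a = 3

Answer: 4 15 3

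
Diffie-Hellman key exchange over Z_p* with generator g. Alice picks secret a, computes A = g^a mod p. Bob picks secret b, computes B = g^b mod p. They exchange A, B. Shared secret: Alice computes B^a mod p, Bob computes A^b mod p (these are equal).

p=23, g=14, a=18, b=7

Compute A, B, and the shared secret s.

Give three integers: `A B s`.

Answer: 4 19 8

Derivation:
A = 14^18 mod 23  (bits of 18 = 10010)
  bit 0 = 1: r = r^2 * 14 mod 23 = 1^2 * 14 = 1*14 = 14
  bit 1 = 0: r = r^2 mod 23 = 14^2 = 12
  bit 2 = 0: r = r^2 mod 23 = 12^2 = 6
  bit 3 = 1: r = r^2 * 14 mod 23 = 6^2 * 14 = 13*14 = 21
  bit 4 = 0: r = r^2 mod 23 = 21^2 = 4
  -> A = 4
B = 14^7 mod 23  (bits of 7 = 111)
  bit 0 = 1: r = r^2 * 14 mod 23 = 1^2 * 14 = 1*14 = 14
  bit 1 = 1: r = r^2 * 14 mod 23 = 14^2 * 14 = 12*14 = 7
  bit 2 = 1: r = r^2 * 14 mod 23 = 7^2 * 14 = 3*14 = 19
  -> B = 19
s = B^a = 19^18 mod 23  (bits of 18 = 10010)
  bit 0 = 1: r = r^2 * 19 mod 23 = 1^2 * 19 = 1*19 = 19
  bit 1 = 0: r = r^2 mod 23 = 19^2 = 16
  bit 2 = 0: r = r^2 mod 23 = 16^2 = 3
  bit 3 = 1: r = r^2 * 19 mod 23 = 3^2 * 19 = 9*19 = 10
  bit 4 = 0: r = r^2 mod 23 = 10^2 = 8
  -> s = B^a = 8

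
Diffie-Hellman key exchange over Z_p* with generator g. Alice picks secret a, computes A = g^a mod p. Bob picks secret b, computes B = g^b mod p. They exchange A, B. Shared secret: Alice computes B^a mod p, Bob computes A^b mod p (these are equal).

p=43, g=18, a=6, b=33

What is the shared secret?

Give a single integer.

A = 18^6 mod 43  (bits of 6 = 110)
  bit 0 = 1: r = r^2 * 18 mod 43 = 1^2 * 18 = 1*18 = 18
  bit 1 = 1: r = r^2 * 18 mod 43 = 18^2 * 18 = 23*18 = 27
  bit 2 = 0: r = r^2 mod 43 = 27^2 = 41
  -> A = 41
B = 18^33 mod 43  (bits of 33 = 100001)
  bit 0 = 1: r = r^2 * 18 mod 43 = 1^2 * 18 = 1*18 = 18
  bit 1 = 0: r = r^2 mod 43 = 18^2 = 23
  bit 2 = 0: r = r^2 mod 43 = 23^2 = 13
  bit 3 = 0: r = r^2 mod 43 = 13^2 = 40
  bit 4 = 0: r = r^2 mod 43 = 40^2 = 9
  bit 5 = 1: r = r^2 * 18 mod 43 = 9^2 * 18 = 38*18 = 39
  -> B = 39
s = B^a = 39^6 mod 43  (bits of 6 = 110)
  bit 0 = 1: r = r^2 * 39 mod 43 = 1^2 * 39 = 1*39 = 39
  bit 1 = 1: r = r^2 * 39 mod 43 = 39^2 * 39 = 16*39 = 22
  bit 2 = 0: r = r^2 mod 43 = 22^2 = 11
  -> s = B^a = 11

Answer: 11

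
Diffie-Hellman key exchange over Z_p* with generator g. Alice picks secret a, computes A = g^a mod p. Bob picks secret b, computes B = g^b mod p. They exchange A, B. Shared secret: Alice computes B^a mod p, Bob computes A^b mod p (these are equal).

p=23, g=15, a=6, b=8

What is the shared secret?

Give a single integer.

A = 15^6 mod 23  (bits of 6 = 110)
  bit 0 = 1: r = r^2 * 15 mod 23 = 1^2 * 15 = 1*15 = 15
  bit 1 = 1: r = r^2 * 15 mod 23 = 15^2 * 15 = 18*15 = 17
  bit 2 = 0: r = r^2 mod 23 = 17^2 = 13
  -> A = 13
B = 15^8 mod 23  (bits of 8 = 1000)
  bit 0 = 1: r = r^2 * 15 mod 23 = 1^2 * 15 = 1*15 = 15
  bit 1 = 0: r = r^2 mod 23 = 15^2 = 18
  bit 2 = 0: r = r^2 mod 23 = 18^2 = 2
  bit 3 = 0: r = r^2 mod 23 = 2^2 = 4
  -> B = 4
s = B^a = 4^6 mod 23  (bits of 6 = 110)
  bit 0 = 1: r = r^2 * 4 mod 23 = 1^2 * 4 = 1*4 = 4
  bit 1 = 1: r = r^2 * 4 mod 23 = 4^2 * 4 = 16*4 = 18
  bit 2 = 0: r = r^2 mod 23 = 18^2 = 2
  -> s = B^a = 2

Answer: 2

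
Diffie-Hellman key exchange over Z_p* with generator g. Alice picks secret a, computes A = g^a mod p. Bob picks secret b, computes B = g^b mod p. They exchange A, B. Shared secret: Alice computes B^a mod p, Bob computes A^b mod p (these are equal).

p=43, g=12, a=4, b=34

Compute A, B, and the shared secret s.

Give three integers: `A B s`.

Answer: 10 40 38

Derivation:
A = 12^4 mod 43  (bits of 4 = 100)
  bit 0 = 1: r = r^2 * 12 mod 43 = 1^2 * 12 = 1*12 = 12
  bit 1 = 0: r = r^2 mod 43 = 12^2 = 15
  bit 2 = 0: r = r^2 mod 43 = 15^2 = 10
  -> A = 10
B = 12^34 mod 43  (bits of 34 = 100010)
  bit 0 = 1: r = r^2 * 12 mod 43 = 1^2 * 12 = 1*12 = 12
  bit 1 = 0: r = r^2 mod 43 = 12^2 = 15
  bit 2 = 0: r = r^2 mod 43 = 15^2 = 10
  bit 3 = 0: r = r^2 mod 43 = 10^2 = 14
  bit 4 = 1: r = r^2 * 12 mod 43 = 14^2 * 12 = 24*12 = 30
  bit 5 = 0: r = r^2 mod 43 = 30^2 = 40
  -> B = 40
s = B^a = 40^4 mod 43  (bits of 4 = 100)
  bit 0 = 1: r = r^2 * 40 mod 43 = 1^2 * 40 = 1*40 = 40
  bit 1 = 0: r = r^2 mod 43 = 40^2 = 9
  bit 2 = 0: r = r^2 mod 43 = 9^2 = 38
  -> s = B^a = 38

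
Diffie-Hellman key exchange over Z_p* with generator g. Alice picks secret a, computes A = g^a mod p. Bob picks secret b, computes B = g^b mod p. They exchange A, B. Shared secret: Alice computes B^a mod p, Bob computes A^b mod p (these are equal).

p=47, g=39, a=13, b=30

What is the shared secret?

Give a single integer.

A = 39^13 mod 47  (bits of 13 = 1101)
  bit 0 = 1: r = r^2 * 39 mod 47 = 1^2 * 39 = 1*39 = 39
  bit 1 = 1: r = r^2 * 39 mod 47 = 39^2 * 39 = 17*39 = 5
  bit 2 = 0: r = r^2 mod 47 = 5^2 = 25
  bit 3 = 1: r = r^2 * 39 mod 47 = 25^2 * 39 = 14*39 = 29
  -> A = 29
B = 39^30 mod 47  (bits of 30 = 11110)
  bit 0 = 1: r = r^2 * 39 mod 47 = 1^2 * 39 = 1*39 = 39
  bit 1 = 1: r = r^2 * 39 mod 47 = 39^2 * 39 = 17*39 = 5
  bit 2 = 1: r = r^2 * 39 mod 47 = 5^2 * 39 = 25*39 = 35
  bit 3 = 1: r = r^2 * 39 mod 47 = 35^2 * 39 = 3*39 = 23
  bit 4 = 0: r = r^2 mod 47 = 23^2 = 12
  -> B = 12
s = B^a = 12^13 mod 47  (bits of 13 = 1101)
  bit 0 = 1: r = r^2 * 12 mod 47 = 1^2 * 12 = 1*12 = 12
  bit 1 = 1: r = r^2 * 12 mod 47 = 12^2 * 12 = 3*12 = 36
  bit 2 = 0: r = r^2 mod 47 = 36^2 = 27
  bit 3 = 1: r = r^2 * 12 mod 47 = 27^2 * 12 = 24*12 = 6
  -> s = B^a = 6

Answer: 6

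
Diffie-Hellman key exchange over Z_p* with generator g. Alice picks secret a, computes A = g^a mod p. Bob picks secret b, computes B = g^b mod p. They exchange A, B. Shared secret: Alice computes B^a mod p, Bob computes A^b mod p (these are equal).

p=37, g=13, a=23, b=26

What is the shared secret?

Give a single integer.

Answer: 3

Derivation:
A = 13^23 mod 37  (bits of 23 = 10111)
  bit 0 = 1: r = r^2 * 13 mod 37 = 1^2 * 13 = 1*13 = 13
  bit 1 = 0: r = r^2 mod 37 = 13^2 = 21
  bit 2 = 1: r = r^2 * 13 mod 37 = 21^2 * 13 = 34*13 = 35
  bit 3 = 1: r = r^2 * 13 mod 37 = 35^2 * 13 = 4*13 = 15
  bit 4 = 1: r = r^2 * 13 mod 37 = 15^2 * 13 = 3*13 = 2
  -> A = 2
B = 13^26 mod 37  (bits of 26 = 11010)
  bit 0 = 1: r = r^2 * 13 mod 37 = 1^2 * 13 = 1*13 = 13
  bit 1 = 1: r = r^2 * 13 mod 37 = 13^2 * 13 = 21*13 = 14
  bit 2 = 0: r = r^2 mod 37 = 14^2 = 11
  bit 3 = 1: r = r^2 * 13 mod 37 = 11^2 * 13 = 10*13 = 19
  bit 4 = 0: r = r^2 mod 37 = 19^2 = 28
  -> B = 28
s = B^a = 28^23 mod 37  (bits of 23 = 10111)
  bit 0 = 1: r = r^2 * 28 mod 37 = 1^2 * 28 = 1*28 = 28
  bit 1 = 0: r = r^2 mod 37 = 28^2 = 7
  bit 2 = 1: r = r^2 * 28 mod 37 = 7^2 * 28 = 12*28 = 3
  bit 3 = 1: r = r^2 * 28 mod 37 = 3^2 * 28 = 9*28 = 30
  bit 4 = 1: r = r^2 * 28 mod 37 = 30^2 * 28 = 12*28 = 3
  -> s = B^a = 3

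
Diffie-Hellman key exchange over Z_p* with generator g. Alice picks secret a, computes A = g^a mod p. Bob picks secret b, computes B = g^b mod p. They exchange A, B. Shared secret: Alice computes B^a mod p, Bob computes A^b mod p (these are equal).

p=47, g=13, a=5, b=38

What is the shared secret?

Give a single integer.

Answer: 3

Derivation:
A = 13^5 mod 47  (bits of 5 = 101)
  bit 0 = 1: r = r^2 * 13 mod 47 = 1^2 * 13 = 1*13 = 13
  bit 1 = 0: r = r^2 mod 47 = 13^2 = 28
  bit 2 = 1: r = r^2 * 13 mod 47 = 28^2 * 13 = 32*13 = 40
  -> A = 40
B = 13^38 mod 47  (bits of 38 = 100110)
  bit 0 = 1: r = r^2 * 13 mod 47 = 1^2 * 13 = 1*13 = 13
  bit 1 = 0: r = r^2 mod 47 = 13^2 = 28
  bit 2 = 0: r = r^2 mod 47 = 28^2 = 32
  bit 3 = 1: r = r^2 * 13 mod 47 = 32^2 * 13 = 37*13 = 11
  bit 4 = 1: r = r^2 * 13 mod 47 = 11^2 * 13 = 27*13 = 22
  bit 5 = 0: r = r^2 mod 47 = 22^2 = 14
  -> B = 14
s = B^a = 14^5 mod 47  (bits of 5 = 101)
  bit 0 = 1: r = r^2 * 14 mod 47 = 1^2 * 14 = 1*14 = 14
  bit 1 = 0: r = r^2 mod 47 = 14^2 = 8
  bit 2 = 1: r = r^2 * 14 mod 47 = 8^2 * 14 = 17*14 = 3
  -> s = B^a = 3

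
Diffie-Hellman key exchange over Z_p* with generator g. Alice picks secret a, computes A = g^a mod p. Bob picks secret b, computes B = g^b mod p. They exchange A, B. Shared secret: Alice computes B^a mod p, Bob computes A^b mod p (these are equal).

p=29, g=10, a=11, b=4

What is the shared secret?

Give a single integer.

Answer: 16

Derivation:
A = 10^11 mod 29  (bits of 11 = 1011)
  bit 0 = 1: r = r^2 * 10 mod 29 = 1^2 * 10 = 1*10 = 10
  bit 1 = 0: r = r^2 mod 29 = 10^2 = 13
  bit 2 = 1: r = r^2 * 10 mod 29 = 13^2 * 10 = 24*10 = 8
  bit 3 = 1: r = r^2 * 10 mod 29 = 8^2 * 10 = 6*10 = 2
  -> A = 2
B = 10^4 mod 29  (bits of 4 = 100)
  bit 0 = 1: r = r^2 * 10 mod 29 = 1^2 * 10 = 1*10 = 10
  bit 1 = 0: r = r^2 mod 29 = 10^2 = 13
  bit 2 = 0: r = r^2 mod 29 = 13^2 = 24
  -> B = 24
s = B^a = 24^11 mod 29  (bits of 11 = 1011)
  bit 0 = 1: r = r^2 * 24 mod 29 = 1^2 * 24 = 1*24 = 24
  bit 1 = 0: r = r^2 mod 29 = 24^2 = 25
  bit 2 = 1: r = r^2 * 24 mod 29 = 25^2 * 24 = 16*24 = 7
  bit 3 = 1: r = r^2 * 24 mod 29 = 7^2 * 24 = 20*24 = 16
  -> s = B^a = 16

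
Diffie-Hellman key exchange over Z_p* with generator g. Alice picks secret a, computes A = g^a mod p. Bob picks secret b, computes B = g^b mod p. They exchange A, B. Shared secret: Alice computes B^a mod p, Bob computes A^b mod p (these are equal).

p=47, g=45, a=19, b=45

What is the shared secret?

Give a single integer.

Answer: 31

Derivation:
A = 45^19 mod 47  (bits of 19 = 10011)
  bit 0 = 1: r = r^2 * 45 mod 47 = 1^2 * 45 = 1*45 = 45
  bit 1 = 0: r = r^2 mod 47 = 45^2 = 4
  bit 2 = 0: r = r^2 mod 47 = 4^2 = 16
  bit 3 = 1: r = r^2 * 45 mod 47 = 16^2 * 45 = 21*45 = 5
  bit 4 = 1: r = r^2 * 45 mod 47 = 5^2 * 45 = 25*45 = 44
  -> A = 44
B = 45^45 mod 47  (bits of 45 = 101101)
  bit 0 = 1: r = r^2 * 45 mod 47 = 1^2 * 45 = 1*45 = 45
  bit 1 = 0: r = r^2 mod 47 = 45^2 = 4
  bit 2 = 1: r = r^2 * 45 mod 47 = 4^2 * 45 = 16*45 = 15
  bit 3 = 1: r = r^2 * 45 mod 47 = 15^2 * 45 = 37*45 = 20
  bit 4 = 0: r = r^2 mod 47 = 20^2 = 24
  bit 5 = 1: r = r^2 * 45 mod 47 = 24^2 * 45 = 12*45 = 23
  -> B = 23
s = B^a = 23^19 mod 47  (bits of 19 = 10011)
  bit 0 = 1: r = r^2 * 23 mod 47 = 1^2 * 23 = 1*23 = 23
  bit 1 = 0: r = r^2 mod 47 = 23^2 = 12
  bit 2 = 0: r = r^2 mod 47 = 12^2 = 3
  bit 3 = 1: r = r^2 * 23 mod 47 = 3^2 * 23 = 9*23 = 19
  bit 4 = 1: r = r^2 * 23 mod 47 = 19^2 * 23 = 32*23 = 31
  -> s = B^a = 31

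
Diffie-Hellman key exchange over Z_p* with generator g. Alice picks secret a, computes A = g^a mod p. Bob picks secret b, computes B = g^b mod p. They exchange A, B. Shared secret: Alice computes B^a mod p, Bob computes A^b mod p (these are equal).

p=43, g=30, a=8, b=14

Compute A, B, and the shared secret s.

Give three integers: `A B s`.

A = 30^8 mod 43  (bits of 8 = 1000)
  bit 0 = 1: r = r^2 * 30 mod 43 = 1^2 * 30 = 1*30 = 30
  bit 1 = 0: r = r^2 mod 43 = 30^2 = 40
  bit 2 = 0: r = r^2 mod 43 = 40^2 = 9
  bit 3 = 0: r = r^2 mod 43 = 9^2 = 38
  -> A = 38
B = 30^14 mod 43  (bits of 14 = 1110)
  bit 0 = 1: r = r^2 * 30 mod 43 = 1^2 * 30 = 1*30 = 30
  bit 1 = 1: r = r^2 * 30 mod 43 = 30^2 * 30 = 40*30 = 39
  bit 2 = 1: r = r^2 * 30 mod 43 = 39^2 * 30 = 16*30 = 7
  bit 3 = 0: r = r^2 mod 43 = 7^2 = 6
  -> B = 6
s = B^a = 6^8 mod 43  (bits of 8 = 1000)
  bit 0 = 1: r = r^2 * 6 mod 43 = 1^2 * 6 = 1*6 = 6
  bit 1 = 0: r = r^2 mod 43 = 6^2 = 36
  bit 2 = 0: r = r^2 mod 43 = 36^2 = 6
  bit 3 = 0: r = r^2 mod 43 = 6^2 = 36
  -> s = B^a = 36

Answer: 38 6 36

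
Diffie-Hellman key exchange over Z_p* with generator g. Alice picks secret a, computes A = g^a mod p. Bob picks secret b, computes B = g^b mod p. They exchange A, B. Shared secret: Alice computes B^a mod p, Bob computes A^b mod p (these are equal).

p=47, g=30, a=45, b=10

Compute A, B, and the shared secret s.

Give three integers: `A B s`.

Answer: 11 28 42

Derivation:
A = 30^45 mod 47  (bits of 45 = 101101)
  bit 0 = 1: r = r^2 * 30 mod 47 = 1^2 * 30 = 1*30 = 30
  bit 1 = 0: r = r^2 mod 47 = 30^2 = 7
  bit 2 = 1: r = r^2 * 30 mod 47 = 7^2 * 30 = 2*30 = 13
  bit 3 = 1: r = r^2 * 30 mod 47 = 13^2 * 30 = 28*30 = 41
  bit 4 = 0: r = r^2 mod 47 = 41^2 = 36
  bit 5 = 1: r = r^2 * 30 mod 47 = 36^2 * 30 = 27*30 = 11
  -> A = 11
B = 30^10 mod 47  (bits of 10 = 1010)
  bit 0 = 1: r = r^2 * 30 mod 47 = 1^2 * 30 = 1*30 = 30
  bit 1 = 0: r = r^2 mod 47 = 30^2 = 7
  bit 2 = 1: r = r^2 * 30 mod 47 = 7^2 * 30 = 2*30 = 13
  bit 3 = 0: r = r^2 mod 47 = 13^2 = 28
  -> B = 28
s = B^a = 28^45 mod 47  (bits of 45 = 101101)
  bit 0 = 1: r = r^2 * 28 mod 47 = 1^2 * 28 = 1*28 = 28
  bit 1 = 0: r = r^2 mod 47 = 28^2 = 32
  bit 2 = 1: r = r^2 * 28 mod 47 = 32^2 * 28 = 37*28 = 2
  bit 3 = 1: r = r^2 * 28 mod 47 = 2^2 * 28 = 4*28 = 18
  bit 4 = 0: r = r^2 mod 47 = 18^2 = 42
  bit 5 = 1: r = r^2 * 28 mod 47 = 42^2 * 28 = 25*28 = 42
  -> s = B^a = 42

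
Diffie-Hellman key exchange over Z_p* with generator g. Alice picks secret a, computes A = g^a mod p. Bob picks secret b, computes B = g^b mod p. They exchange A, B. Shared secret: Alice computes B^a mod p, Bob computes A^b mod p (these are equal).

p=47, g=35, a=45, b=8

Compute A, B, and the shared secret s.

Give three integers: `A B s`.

A = 35^45 mod 47  (bits of 45 = 101101)
  bit 0 = 1: r = r^2 * 35 mod 47 = 1^2 * 35 = 1*35 = 35
  bit 1 = 0: r = r^2 mod 47 = 35^2 = 3
  bit 2 = 1: r = r^2 * 35 mod 47 = 3^2 * 35 = 9*35 = 33
  bit 3 = 1: r = r^2 * 35 mod 47 = 33^2 * 35 = 8*35 = 45
  bit 4 = 0: r = r^2 mod 47 = 45^2 = 4
  bit 5 = 1: r = r^2 * 35 mod 47 = 4^2 * 35 = 16*35 = 43
  -> A = 43
B = 35^8 mod 47  (bits of 8 = 1000)
  bit 0 = 1: r = r^2 * 35 mod 47 = 1^2 * 35 = 1*35 = 35
  bit 1 = 0: r = r^2 mod 47 = 35^2 = 3
  bit 2 = 0: r = r^2 mod 47 = 3^2 = 9
  bit 3 = 0: r = r^2 mod 47 = 9^2 = 34
  -> B = 34
s = B^a = 34^45 mod 47  (bits of 45 = 101101)
  bit 0 = 1: r = r^2 * 34 mod 47 = 1^2 * 34 = 1*34 = 34
  bit 1 = 0: r = r^2 mod 47 = 34^2 = 28
  bit 2 = 1: r = r^2 * 34 mod 47 = 28^2 * 34 = 32*34 = 7
  bit 3 = 1: r = r^2 * 34 mod 47 = 7^2 * 34 = 2*34 = 21
  bit 4 = 0: r = r^2 mod 47 = 21^2 = 18
  bit 5 = 1: r = r^2 * 34 mod 47 = 18^2 * 34 = 42*34 = 18
  -> s = B^a = 18

Answer: 43 34 18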